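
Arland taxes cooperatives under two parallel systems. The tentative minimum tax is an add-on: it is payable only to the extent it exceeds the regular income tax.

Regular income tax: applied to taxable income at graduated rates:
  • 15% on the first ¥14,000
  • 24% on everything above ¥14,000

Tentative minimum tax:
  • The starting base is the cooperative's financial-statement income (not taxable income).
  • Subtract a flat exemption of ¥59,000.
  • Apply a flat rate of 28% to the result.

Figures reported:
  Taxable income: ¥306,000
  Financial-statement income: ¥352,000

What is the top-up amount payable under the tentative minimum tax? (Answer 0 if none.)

¥9,860

Tentative minimum tax:
  Base (financial-statement income): ¥352,000
  Less exemption ¥59,000 → base ¥293,000
  ¥293,000 × 28% = ¥82,040

Regular income tax:
  ¥14,000 × 15% = ¥2,100
  ¥292,000 × 24% = ¥70,080
  → ¥72,180

Excess of tentative minimum tax over regular income tax: ¥82,040 − ¥72,180 = ¥9,860.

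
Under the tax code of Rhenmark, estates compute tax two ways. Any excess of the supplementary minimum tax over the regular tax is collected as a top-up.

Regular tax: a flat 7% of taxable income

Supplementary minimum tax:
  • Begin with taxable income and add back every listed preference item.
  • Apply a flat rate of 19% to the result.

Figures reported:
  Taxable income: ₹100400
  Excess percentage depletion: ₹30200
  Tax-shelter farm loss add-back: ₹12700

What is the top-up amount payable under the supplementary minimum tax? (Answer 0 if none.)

Supplementary minimum tax:
  Adjusted income: ₹100400 + ₹30200 + ₹12700 = ₹143300
  ₹143300 × 19% = ₹27227

Regular tax:
  ₹100400 × 7% = ₹7028

Excess of supplementary minimum tax over regular tax: ₹27227 − ₹7028 = ₹20199.

₹20199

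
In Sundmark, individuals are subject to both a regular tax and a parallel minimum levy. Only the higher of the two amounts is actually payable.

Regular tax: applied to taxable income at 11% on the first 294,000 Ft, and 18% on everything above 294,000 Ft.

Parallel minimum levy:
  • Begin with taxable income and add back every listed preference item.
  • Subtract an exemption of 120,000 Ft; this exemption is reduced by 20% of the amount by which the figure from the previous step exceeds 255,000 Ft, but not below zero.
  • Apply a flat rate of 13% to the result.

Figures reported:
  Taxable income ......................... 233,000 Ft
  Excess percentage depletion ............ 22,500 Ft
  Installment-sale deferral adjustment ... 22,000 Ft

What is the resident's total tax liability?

25,630 Ft

Regular tax:
  233,000 Ft × 11% = 25,630 Ft

Parallel minimum levy:
  Adjusted income: 233,000 Ft + 22,500 Ft + 22,000 Ft = 277,500 Ft
  Exemption: 120,000 Ft − 20% × (277,500 Ft − 255,000 Ft) = 120,000 Ft − 4,500 Ft = 115,500 Ft
  Base: 277,500 Ft − 115,500 Ft = 162,000 Ft
  162,000 Ft × 13% = 21,060 Ft

25,630 Ft > 21,060 Ft, so the regular tax governs.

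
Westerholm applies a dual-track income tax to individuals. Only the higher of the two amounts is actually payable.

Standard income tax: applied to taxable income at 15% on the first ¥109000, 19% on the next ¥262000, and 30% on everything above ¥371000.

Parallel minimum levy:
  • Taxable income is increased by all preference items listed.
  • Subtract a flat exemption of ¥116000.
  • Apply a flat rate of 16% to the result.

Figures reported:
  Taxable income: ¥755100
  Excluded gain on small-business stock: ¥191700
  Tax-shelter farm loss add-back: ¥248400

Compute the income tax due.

Standard income tax:
  ¥109000 × 15% = ¥16350
  ¥262000 × 19% = ¥49780
  ¥384100 × 30% = ¥115230
  → ¥181360

Parallel minimum levy:
  Adjusted income: ¥755100 + ¥191700 + ¥248400 = ¥1195200
  Less exemption ¥116000 → base ¥1079200
  ¥1079200 × 16% = ¥172672

¥181360 > ¥172672, so the standard income tax governs.

¥181360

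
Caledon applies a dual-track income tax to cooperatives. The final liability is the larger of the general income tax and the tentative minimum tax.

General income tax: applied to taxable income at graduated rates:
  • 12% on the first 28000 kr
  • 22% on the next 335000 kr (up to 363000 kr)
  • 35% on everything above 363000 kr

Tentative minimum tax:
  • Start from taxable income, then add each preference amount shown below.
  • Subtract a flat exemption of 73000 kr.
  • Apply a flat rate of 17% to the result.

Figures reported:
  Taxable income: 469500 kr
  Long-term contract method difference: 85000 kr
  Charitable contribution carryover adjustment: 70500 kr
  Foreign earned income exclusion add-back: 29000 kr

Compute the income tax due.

Tentative minimum tax:
  Adjusted income: 469500 kr + 85000 kr + 70500 kr + 29000 kr = 654000 kr
  Less exemption 73000 kr → base 581000 kr
  581000 kr × 17% = 98770 kr

General income tax:
  28000 kr × 12% = 3360 kr
  335000 kr × 22% = 73700 kr
  106500 kr × 35% = 37275 kr
  → 114335 kr

114335 kr > 98770 kr, so the general income tax governs.

114335 kr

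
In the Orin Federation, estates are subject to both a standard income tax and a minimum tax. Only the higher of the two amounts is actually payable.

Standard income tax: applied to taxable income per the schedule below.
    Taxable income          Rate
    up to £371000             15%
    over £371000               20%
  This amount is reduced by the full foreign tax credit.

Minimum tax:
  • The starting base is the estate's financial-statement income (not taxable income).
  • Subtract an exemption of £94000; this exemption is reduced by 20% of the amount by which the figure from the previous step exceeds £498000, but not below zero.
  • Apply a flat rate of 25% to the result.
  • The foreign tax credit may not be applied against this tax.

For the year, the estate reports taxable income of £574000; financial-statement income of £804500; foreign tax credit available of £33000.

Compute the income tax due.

£192950

Standard income tax:
  £371000 × 15% = £55650
  £203000 × 20% = £40600
  → £96250
  Less foreign tax credit £33000 → £63250

Minimum tax:
  Base (financial-statement income): £804500
  Exemption: £94000 − 20% × (£804500 − £498000) = £94000 − £61300 = £32700
  Base: £804500 − £32700 = £771800
  £771800 × 25% = £192950

£192950 > £63250, so the minimum tax is the binding amount.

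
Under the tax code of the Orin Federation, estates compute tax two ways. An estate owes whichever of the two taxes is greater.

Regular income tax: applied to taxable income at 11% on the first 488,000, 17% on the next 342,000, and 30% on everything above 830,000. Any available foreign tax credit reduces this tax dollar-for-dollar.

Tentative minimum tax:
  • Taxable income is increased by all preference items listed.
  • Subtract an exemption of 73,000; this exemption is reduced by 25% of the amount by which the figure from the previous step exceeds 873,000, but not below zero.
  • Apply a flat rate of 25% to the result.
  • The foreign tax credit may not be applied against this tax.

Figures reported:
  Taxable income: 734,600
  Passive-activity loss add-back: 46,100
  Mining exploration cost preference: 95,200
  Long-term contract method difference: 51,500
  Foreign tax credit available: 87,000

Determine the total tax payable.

217,000

Tentative minimum tax:
  Adjusted income: 734,600 + 46,100 + 95,200 + 51,500 = 927,400
  Exemption: 73,000 − 25% × (927,400 − 873,000) = 73,000 − 13,600 = 59,400
  Base: 927,400 − 59,400 = 868,000
  868,000 × 25% = 217,000

Regular income tax:
  488,000 × 11% = 53,680
  246,600 × 17% = 41,922
  → 95,602
  Less foreign tax credit 87,000 → 8,602

217,000 > 8,602, so the tentative minimum tax is the binding amount.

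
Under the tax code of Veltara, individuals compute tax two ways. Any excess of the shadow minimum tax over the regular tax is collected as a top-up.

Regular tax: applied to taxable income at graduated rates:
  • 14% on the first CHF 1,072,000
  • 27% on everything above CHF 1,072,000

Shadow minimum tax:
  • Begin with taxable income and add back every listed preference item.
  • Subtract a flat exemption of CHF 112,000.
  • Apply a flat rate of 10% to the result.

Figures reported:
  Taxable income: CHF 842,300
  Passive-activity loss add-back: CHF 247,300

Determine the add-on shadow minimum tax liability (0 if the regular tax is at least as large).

CHF 0

Shadow minimum tax:
  Adjusted income: CHF 842,300 + CHF 247,300 = CHF 1,089,600
  Less exemption CHF 112,000 → base CHF 977,600
  CHF 977,600 × 10% = CHF 97,760

Regular tax:
  CHF 842,300 × 14% = CHF 117,922

CHF 97,760 ≤ CHF 117,922, so no add-on is due.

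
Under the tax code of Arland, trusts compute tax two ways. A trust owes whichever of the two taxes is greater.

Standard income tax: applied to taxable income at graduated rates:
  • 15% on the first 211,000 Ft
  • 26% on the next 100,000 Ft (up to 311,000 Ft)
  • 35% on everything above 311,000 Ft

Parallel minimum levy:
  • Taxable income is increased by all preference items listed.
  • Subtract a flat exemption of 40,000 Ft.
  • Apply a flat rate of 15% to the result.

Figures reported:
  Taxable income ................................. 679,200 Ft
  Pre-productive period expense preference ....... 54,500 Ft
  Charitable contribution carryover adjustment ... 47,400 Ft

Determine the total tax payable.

186,520 Ft

Parallel minimum levy:
  Adjusted income: 679,200 Ft + 54,500 Ft + 47,400 Ft = 781,100 Ft
  Less exemption 40,000 Ft → base 741,100 Ft
  741,100 Ft × 15% = 111,165 Ft

Standard income tax:
  211,000 Ft × 15% = 31,650 Ft
  100,000 Ft × 26% = 26,000 Ft
  368,200 Ft × 35% = 128,870 Ft
  → 186,520 Ft

186,520 Ft > 111,165 Ft, so the standard income tax governs.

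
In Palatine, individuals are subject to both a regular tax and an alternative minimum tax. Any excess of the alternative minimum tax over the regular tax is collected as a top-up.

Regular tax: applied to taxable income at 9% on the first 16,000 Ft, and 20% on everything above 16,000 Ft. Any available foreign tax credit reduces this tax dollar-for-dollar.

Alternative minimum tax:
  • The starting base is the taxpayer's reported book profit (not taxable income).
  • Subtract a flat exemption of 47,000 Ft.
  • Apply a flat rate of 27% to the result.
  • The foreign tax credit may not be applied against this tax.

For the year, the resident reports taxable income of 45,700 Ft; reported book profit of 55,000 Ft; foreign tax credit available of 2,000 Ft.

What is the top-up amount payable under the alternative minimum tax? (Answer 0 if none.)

0 Ft

Regular tax:
  16,000 Ft × 9% = 1,440 Ft
  29,700 Ft × 20% = 5,940 Ft
  → 7,380 Ft
  Less foreign tax credit 2,000 Ft → 5,380 Ft

Alternative minimum tax:
  Base (reported book profit): 55,000 Ft
  Less exemption 47,000 Ft → base 8,000 Ft
  8,000 Ft × 27% = 2,160 Ft

2,160 Ft ≤ 5,380 Ft, so no add-on is due.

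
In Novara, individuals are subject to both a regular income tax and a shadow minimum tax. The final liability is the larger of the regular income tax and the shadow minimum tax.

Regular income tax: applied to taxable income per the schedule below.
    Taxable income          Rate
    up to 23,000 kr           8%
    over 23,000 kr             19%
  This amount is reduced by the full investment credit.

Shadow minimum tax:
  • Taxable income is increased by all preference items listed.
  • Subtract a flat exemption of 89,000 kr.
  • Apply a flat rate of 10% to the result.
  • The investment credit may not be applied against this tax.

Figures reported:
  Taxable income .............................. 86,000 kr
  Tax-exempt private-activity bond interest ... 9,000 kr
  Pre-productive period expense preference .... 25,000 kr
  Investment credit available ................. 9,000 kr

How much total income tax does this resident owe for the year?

4,810 kr

Regular income tax:
  23,000 kr × 8% = 1,840 kr
  63,000 kr × 19% = 11,970 kr
  → 13,810 kr
  Less investment credit 9,000 kr → 4,810 kr

Shadow minimum tax:
  Adjusted income: 86,000 kr + 9,000 kr + 25,000 kr = 120,000 kr
  Less exemption 89,000 kr → base 31,000 kr
  31,000 kr × 10% = 3,100 kr

4,810 kr > 3,100 kr, so the regular income tax governs.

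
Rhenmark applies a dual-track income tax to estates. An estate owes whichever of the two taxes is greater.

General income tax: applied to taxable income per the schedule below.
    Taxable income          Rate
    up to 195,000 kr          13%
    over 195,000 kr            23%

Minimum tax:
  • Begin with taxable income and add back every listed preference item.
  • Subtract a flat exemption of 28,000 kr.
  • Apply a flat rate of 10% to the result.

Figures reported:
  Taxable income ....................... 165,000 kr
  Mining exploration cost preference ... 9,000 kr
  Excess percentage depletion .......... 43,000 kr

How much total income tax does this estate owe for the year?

21,450 kr

General income tax:
  165,000 kr × 13% = 21,450 kr

Minimum tax:
  Adjusted income: 165,000 kr + 9,000 kr + 43,000 kr = 217,000 kr
  Less exemption 28,000 kr → base 189,000 kr
  189,000 kr × 10% = 18,900 kr

21,450 kr > 18,900 kr, so the general income tax governs.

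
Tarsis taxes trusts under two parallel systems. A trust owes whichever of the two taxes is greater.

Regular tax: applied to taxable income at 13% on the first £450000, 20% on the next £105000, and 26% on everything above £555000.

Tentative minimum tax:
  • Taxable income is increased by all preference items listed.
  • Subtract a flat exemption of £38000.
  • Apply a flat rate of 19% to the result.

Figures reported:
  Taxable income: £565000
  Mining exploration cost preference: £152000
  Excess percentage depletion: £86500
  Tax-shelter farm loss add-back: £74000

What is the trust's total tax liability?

£159505

Regular tax:
  £450000 × 13% = £58500
  £105000 × 20% = £21000
  £10000 × 26% = £2600
  → £82100

Tentative minimum tax:
  Adjusted income: £565000 + £152000 + £86500 + £74000 = £877500
  Less exemption £38000 → base £839500
  £839500 × 19% = £159505

£159505 > £82100, so the tentative minimum tax is the binding amount.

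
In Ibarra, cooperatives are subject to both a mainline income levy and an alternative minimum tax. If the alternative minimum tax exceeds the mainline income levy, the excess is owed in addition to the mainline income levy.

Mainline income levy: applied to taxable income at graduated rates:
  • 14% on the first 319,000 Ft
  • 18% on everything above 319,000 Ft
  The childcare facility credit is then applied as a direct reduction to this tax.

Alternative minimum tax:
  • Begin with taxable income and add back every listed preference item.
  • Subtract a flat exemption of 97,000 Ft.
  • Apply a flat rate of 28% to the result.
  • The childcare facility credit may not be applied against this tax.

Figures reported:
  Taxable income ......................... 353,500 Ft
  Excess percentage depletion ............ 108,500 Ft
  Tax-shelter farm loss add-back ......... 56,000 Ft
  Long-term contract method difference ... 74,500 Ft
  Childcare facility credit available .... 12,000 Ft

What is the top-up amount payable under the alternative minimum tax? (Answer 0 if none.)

99,870 Ft

Alternative minimum tax:
  Adjusted income: 353,500 Ft + 108,500 Ft + 56,000 Ft + 74,500 Ft = 592,500 Ft
  Less exemption 97,000 Ft → base 495,500 Ft
  495,500 Ft × 28% = 138,740 Ft

Mainline income levy:
  319,000 Ft × 14% = 44,660 Ft
  34,500 Ft × 18% = 6,210 Ft
  → 50,870 Ft
  Less childcare facility credit 12,000 Ft → 38,870 Ft

Excess of alternative minimum tax over mainline income levy: 138,740 Ft − 38,870 Ft = 99,870 Ft.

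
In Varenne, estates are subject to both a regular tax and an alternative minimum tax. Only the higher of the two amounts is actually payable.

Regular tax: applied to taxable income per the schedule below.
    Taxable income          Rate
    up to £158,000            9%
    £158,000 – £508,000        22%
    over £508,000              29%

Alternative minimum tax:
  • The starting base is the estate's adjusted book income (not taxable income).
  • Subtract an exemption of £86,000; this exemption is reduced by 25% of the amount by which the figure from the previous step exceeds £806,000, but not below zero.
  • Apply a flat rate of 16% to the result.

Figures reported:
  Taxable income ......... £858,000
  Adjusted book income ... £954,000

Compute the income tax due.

£192,720

Alternative minimum tax:
  Base (adjusted book income): £954,000
  Exemption: £86,000 − 25% × (£954,000 − £806,000) = £86,000 − £37,000 = £49,000
  Base: £954,000 − £49,000 = £905,000
  £905,000 × 16% = £144,800

Regular tax:
  £158,000 × 9% = £14,220
  £350,000 × 22% = £77,000
  £350,000 × 29% = £101,500
  → £192,720

£192,720 > £144,800, so the regular tax governs.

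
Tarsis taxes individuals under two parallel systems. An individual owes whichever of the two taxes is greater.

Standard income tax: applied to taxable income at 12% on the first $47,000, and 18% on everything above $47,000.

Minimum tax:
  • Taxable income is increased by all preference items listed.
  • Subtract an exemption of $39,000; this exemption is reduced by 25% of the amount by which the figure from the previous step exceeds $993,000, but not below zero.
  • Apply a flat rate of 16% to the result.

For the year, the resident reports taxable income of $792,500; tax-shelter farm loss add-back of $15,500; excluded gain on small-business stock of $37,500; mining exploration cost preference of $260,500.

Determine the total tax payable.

$175,240

Minimum tax:
  Adjusted income: $792,500 + $15,500 + $37,500 + $260,500 = $1,106,000
  Exemption: $39,000 − 25% × ($1,106,000 − $993,000) = $39,000 − $28,250 = $10,750
  Base: $1,106,000 − $10,750 = $1,095,250
  $1,095,250 × 16% = $175,240

Standard income tax:
  $47,000 × 12% = $5,640
  $745,500 × 18% = $134,190
  → $139,830

$175,240 > $139,830, so the minimum tax is the binding amount.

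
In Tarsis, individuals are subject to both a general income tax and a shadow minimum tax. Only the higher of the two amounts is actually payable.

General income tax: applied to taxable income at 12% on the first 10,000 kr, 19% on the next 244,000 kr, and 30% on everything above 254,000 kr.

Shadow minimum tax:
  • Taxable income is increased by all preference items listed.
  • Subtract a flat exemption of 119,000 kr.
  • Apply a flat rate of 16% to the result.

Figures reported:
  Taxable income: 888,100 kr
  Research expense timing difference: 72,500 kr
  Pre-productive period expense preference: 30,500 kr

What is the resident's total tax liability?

237,790 kr

General income tax:
  10,000 kr × 12% = 1,200 kr
  244,000 kr × 19% = 46,360 kr
  634,100 kr × 30% = 190,230 kr
  → 237,790 kr

Shadow minimum tax:
  Adjusted income: 888,100 kr + 72,500 kr + 30,500 kr = 991,100 kr
  Less exemption 119,000 kr → base 872,100 kr
  872,100 kr × 16% = 139,536 kr

237,790 kr > 139,536 kr, so the general income tax governs.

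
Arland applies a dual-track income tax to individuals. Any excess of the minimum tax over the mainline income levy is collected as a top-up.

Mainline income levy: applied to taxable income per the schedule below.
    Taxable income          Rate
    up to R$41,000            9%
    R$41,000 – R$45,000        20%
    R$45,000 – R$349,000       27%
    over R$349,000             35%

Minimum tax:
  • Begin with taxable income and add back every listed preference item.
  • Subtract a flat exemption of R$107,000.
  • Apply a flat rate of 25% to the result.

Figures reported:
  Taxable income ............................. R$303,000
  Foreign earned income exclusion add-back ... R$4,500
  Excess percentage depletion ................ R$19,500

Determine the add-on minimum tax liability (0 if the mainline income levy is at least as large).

R$0

Mainline income levy:
  R$41,000 × 9% = R$3,690
  R$4,000 × 20% = R$800
  R$258,000 × 27% = R$69,660
  → R$74,150

Minimum tax:
  Adjusted income: R$303,000 + R$4,500 + R$19,500 = R$327,000
  Less exemption R$107,000 → base R$220,000
  R$220,000 × 25% = R$55,000

R$55,000 ≤ R$74,150, so no add-on is due.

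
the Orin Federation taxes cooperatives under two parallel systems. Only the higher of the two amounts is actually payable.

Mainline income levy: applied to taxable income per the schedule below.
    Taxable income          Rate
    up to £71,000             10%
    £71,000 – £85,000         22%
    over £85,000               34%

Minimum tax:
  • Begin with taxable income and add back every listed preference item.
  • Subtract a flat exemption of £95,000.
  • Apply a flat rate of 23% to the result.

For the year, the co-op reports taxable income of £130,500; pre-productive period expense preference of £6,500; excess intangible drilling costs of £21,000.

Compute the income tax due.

Minimum tax:
  Adjusted income: £130,500 + £6,500 + £21,000 = £158,000
  Less exemption £95,000 → base £63,000
  £63,000 × 23% = £14,490

Mainline income levy:
  £71,000 × 10% = £7,100
  £14,000 × 22% = £3,080
  £45,500 × 34% = £15,470
  → £25,650

£25,650 > £14,490, so the mainline income levy governs.

£25,650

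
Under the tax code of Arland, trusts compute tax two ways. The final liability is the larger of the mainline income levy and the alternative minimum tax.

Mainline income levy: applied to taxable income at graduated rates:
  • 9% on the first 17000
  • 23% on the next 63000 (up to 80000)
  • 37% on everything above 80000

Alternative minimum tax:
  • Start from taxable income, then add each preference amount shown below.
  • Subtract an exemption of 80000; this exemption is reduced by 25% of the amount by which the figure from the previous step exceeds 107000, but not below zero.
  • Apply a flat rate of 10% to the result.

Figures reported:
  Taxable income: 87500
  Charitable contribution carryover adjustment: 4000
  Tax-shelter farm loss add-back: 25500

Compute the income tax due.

Alternative minimum tax:
  Adjusted income: 87500 + 4000 + 25500 = 117000
  Exemption: 80000 − 25% × (117000 − 107000) = 80000 − 2500 = 77500
  Base: 117000 − 77500 = 39500
  39500 × 10% = 3950

Mainline income levy:
  17000 × 9% = 1530
  63000 × 23% = 14490
  7500 × 37% = 2775
  → 18795

18795 > 3950, so the mainline income levy governs.

18795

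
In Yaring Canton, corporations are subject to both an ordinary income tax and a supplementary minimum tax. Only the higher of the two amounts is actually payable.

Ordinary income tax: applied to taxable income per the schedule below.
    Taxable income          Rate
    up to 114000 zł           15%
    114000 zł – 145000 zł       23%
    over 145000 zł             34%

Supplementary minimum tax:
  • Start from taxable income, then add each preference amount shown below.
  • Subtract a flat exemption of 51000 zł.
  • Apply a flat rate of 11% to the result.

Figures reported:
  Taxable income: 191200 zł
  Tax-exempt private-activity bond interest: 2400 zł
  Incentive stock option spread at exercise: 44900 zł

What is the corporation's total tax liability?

39938 zł

Ordinary income tax:
  114000 zł × 15% = 17100 zł
  31000 zł × 23% = 7130 zł
  46200 zł × 34% = 15708 zł
  → 39938 zł

Supplementary minimum tax:
  Adjusted income: 191200 zł + 2400 zł + 44900 zł = 238500 zł
  Less exemption 51000 zł → base 187500 zł
  187500 zł × 11% = 20625 zł

39938 zł > 20625 zł, so the ordinary income tax governs.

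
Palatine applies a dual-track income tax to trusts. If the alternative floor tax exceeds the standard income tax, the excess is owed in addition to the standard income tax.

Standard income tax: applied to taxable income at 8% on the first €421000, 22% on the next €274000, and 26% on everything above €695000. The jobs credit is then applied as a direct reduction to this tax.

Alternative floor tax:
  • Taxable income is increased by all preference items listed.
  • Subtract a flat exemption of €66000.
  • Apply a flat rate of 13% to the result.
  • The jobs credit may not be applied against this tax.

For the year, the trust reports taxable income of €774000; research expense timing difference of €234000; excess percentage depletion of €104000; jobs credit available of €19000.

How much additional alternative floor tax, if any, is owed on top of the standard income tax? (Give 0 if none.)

€40480

Standard income tax:
  €421000 × 8% = €33680
  €274000 × 22% = €60280
  €79000 × 26% = €20540
  → €114500
  Less jobs credit €19000 → €95500

Alternative floor tax:
  Adjusted income: €774000 + €234000 + €104000 = €1112000
  Less exemption €66000 → base €1046000
  €1046000 × 13% = €135980

Excess of alternative floor tax over standard income tax: €135980 − €95500 = €40480.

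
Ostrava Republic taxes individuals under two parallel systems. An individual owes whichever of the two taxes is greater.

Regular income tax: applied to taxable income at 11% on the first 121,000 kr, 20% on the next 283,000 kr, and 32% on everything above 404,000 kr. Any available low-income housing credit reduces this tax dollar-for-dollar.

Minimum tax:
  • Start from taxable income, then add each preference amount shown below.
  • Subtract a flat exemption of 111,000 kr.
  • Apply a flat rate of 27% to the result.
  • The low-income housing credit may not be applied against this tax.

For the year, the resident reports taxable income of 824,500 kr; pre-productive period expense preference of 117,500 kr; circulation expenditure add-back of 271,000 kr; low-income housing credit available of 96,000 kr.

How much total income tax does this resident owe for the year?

297,540 kr

Regular income tax:
  121,000 kr × 11% = 13,310 kr
  283,000 kr × 20% = 56,600 kr
  420,500 kr × 32% = 134,560 kr
  → 204,470 kr
  Less low-income housing credit 96,000 kr → 108,470 kr

Minimum tax:
  Adjusted income: 824,500 kr + 117,500 kr + 271,000 kr = 1,213,000 kr
  Less exemption 111,000 kr → base 1,102,000 kr
  1,102,000 kr × 27% = 297,540 kr

297,540 kr > 108,470 kr, so the minimum tax is the binding amount.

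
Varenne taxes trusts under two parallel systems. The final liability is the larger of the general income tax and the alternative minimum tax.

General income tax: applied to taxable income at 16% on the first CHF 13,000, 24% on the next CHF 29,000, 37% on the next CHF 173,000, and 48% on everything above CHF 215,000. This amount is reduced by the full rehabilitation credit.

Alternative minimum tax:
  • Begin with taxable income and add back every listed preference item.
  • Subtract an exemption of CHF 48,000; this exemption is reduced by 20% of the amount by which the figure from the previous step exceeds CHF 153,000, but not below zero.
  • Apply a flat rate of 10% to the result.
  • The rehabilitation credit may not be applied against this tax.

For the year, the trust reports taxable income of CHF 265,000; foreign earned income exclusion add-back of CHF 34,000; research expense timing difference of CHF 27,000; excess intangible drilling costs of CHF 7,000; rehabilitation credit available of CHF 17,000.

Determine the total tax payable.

CHF 80,050

General income tax:
  CHF 13,000 × 16% = CHF 2,080
  CHF 29,000 × 24% = CHF 6,960
  CHF 173,000 × 37% = CHF 64,010
  CHF 50,000 × 48% = CHF 24,000
  → CHF 97,050
  Less rehabilitation credit CHF 17,000 → CHF 80,050

Alternative minimum tax:
  Adjusted income: CHF 265,000 + CHF 34,000 + CHF 27,000 + CHF 7,000 = CHF 333,000
  Exemption: CHF 48,000 − 20% × (CHF 333,000 − CHF 153,000) = CHF 48,000 − CHF 36,000 = CHF 12,000
  Base: CHF 333,000 − CHF 12,000 = CHF 321,000
  CHF 321,000 × 10% = CHF 32,100

CHF 80,050 > CHF 32,100, so the general income tax governs.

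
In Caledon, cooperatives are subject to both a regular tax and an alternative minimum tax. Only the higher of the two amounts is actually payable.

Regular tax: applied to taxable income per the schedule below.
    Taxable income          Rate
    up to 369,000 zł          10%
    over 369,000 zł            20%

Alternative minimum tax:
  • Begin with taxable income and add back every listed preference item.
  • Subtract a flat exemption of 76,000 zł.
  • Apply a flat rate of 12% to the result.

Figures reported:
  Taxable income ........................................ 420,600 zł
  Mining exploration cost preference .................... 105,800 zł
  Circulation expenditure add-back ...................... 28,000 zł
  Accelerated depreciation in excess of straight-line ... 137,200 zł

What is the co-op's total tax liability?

73,872 zł

Regular tax:
  369,000 zł × 10% = 36,900 zł
  51,600 zł × 20% = 10,320 zł
  → 47,220 zł

Alternative minimum tax:
  Adjusted income: 420,600 zł + 105,800 zł + 28,000 zł + 137,200 zł = 691,600 zł
  Less exemption 76,000 zł → base 615,600 zł
  615,600 zł × 12% = 73,872 zł

73,872 zł > 47,220 zł, so the alternative minimum tax is the binding amount.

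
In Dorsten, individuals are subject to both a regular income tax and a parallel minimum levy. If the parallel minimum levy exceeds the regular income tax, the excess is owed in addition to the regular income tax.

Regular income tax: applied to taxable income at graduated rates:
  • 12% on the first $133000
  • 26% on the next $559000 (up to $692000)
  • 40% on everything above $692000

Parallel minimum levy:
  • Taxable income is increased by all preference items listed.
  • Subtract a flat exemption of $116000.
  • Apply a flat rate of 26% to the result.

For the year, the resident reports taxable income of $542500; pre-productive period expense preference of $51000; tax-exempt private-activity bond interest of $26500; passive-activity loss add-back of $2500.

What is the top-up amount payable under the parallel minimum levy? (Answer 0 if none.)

$9260

Regular income tax:
  $133000 × 12% = $15960
  $409500 × 26% = $106470
  → $122430

Parallel minimum levy:
  Adjusted income: $542500 + $51000 + $26500 + $2500 = $622500
  Less exemption $116000 → base $506500
  $506500 × 26% = $131690

Excess of parallel minimum levy over regular income tax: $131690 − $122430 = $9260.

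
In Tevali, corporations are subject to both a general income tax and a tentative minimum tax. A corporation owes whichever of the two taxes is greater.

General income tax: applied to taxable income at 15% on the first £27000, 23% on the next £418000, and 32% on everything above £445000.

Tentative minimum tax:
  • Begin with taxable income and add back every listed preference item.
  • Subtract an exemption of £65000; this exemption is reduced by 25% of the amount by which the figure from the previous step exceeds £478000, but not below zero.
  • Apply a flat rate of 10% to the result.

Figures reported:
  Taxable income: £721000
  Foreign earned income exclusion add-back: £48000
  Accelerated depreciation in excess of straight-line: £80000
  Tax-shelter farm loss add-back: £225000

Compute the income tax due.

General income tax:
  £27000 × 15% = £4050
  £418000 × 23% = £96140
  £276000 × 32% = £88320
  → £188510

Tentative minimum tax:
  Adjusted income: £721000 + £48000 + £80000 + £225000 = £1074000
  Exemption: 25% × (£1074000 − £478000) = £149000 ≥ £65000, so the exemption is fully phased out
  Base: £1074000 − £0 = £1074000
  £1074000 × 10% = £107400

£188510 > £107400, so the general income tax governs.

£188510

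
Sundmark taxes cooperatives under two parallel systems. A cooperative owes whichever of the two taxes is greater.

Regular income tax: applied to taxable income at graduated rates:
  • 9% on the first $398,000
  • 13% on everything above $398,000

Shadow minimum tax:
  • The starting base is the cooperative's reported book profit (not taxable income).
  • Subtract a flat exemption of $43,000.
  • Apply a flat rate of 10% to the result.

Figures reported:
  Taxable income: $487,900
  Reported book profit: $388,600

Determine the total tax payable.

Shadow minimum tax:
  Base (reported book profit): $388,600
  Less exemption $43,000 → base $345,600
  $345,600 × 10% = $34,560

Regular income tax:
  $398,000 × 9% = $35,820
  $89,900 × 13% = $11,687
  → $47,507

$47,507 > $34,560, so the regular income tax governs.

$47,507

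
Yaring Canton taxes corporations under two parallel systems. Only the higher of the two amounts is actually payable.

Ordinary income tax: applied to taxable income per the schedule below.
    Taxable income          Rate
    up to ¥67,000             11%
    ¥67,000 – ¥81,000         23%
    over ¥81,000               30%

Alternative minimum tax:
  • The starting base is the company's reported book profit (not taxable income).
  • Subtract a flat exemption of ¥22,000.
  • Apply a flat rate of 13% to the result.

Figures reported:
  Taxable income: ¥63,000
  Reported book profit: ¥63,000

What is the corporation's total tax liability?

Ordinary income tax:
  ¥63,000 × 11% = ¥6,930

Alternative minimum tax:
  Base (reported book profit): ¥63,000
  Less exemption ¥22,000 → base ¥41,000
  ¥41,000 × 13% = ¥5,330

¥6,930 > ¥5,330, so the ordinary income tax governs.

¥6,930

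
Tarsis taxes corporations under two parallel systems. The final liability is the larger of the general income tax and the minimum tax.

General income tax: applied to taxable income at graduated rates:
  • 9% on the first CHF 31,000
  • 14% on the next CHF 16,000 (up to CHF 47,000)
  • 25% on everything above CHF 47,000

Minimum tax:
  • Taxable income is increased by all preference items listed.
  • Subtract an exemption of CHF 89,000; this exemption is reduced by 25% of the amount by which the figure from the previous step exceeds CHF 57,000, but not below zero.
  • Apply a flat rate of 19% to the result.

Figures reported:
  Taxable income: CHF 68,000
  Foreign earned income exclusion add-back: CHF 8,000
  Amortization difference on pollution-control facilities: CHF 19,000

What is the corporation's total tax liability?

General income tax:
  CHF 31,000 × 9% = CHF 2,790
  CHF 16,000 × 14% = CHF 2,240
  CHF 21,000 × 25% = CHF 5,250
  → CHF 10,280

Minimum tax:
  Adjusted income: CHF 68,000 + CHF 8,000 + CHF 19,000 = CHF 95,000
  Exemption: CHF 89,000 − 25% × (CHF 95,000 − CHF 57,000) = CHF 89,000 − CHF 9,500 = CHF 79,500
  Base: CHF 95,000 − CHF 79,500 = CHF 15,500
  CHF 15,500 × 19% = CHF 2,945

CHF 10,280 > CHF 2,945, so the general income tax governs.

CHF 10,280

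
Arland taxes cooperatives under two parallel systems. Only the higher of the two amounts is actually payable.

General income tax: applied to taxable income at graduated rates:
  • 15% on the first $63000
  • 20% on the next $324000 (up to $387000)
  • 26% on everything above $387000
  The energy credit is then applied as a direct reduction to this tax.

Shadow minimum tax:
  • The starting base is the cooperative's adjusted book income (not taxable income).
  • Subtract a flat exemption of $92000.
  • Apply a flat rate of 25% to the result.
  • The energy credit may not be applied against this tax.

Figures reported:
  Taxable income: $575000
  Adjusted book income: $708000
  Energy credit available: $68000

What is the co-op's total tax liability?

Shadow minimum tax:
  Base (adjusted book income): $708000
  Less exemption $92000 → base $616000
  $616000 × 25% = $154000

General income tax:
  $63000 × 15% = $9450
  $324000 × 20% = $64800
  $188000 × 26% = $48880
  → $123130
  Less energy credit $68000 → $55130

$154000 > $55130, so the shadow minimum tax is the binding amount.

$154000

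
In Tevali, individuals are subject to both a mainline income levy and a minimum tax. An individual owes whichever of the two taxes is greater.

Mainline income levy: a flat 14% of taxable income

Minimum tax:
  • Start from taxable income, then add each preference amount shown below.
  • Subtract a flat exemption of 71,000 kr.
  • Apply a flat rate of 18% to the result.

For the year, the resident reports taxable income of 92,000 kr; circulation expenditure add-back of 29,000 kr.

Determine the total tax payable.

12,880 kr

Mainline income levy:
  92,000 kr × 14% = 12,880 kr

Minimum tax:
  Adjusted income: 92,000 kr + 29,000 kr = 121,000 kr
  Less exemption 71,000 kr → base 50,000 kr
  50,000 kr × 18% = 9,000 kr

12,880 kr > 9,000 kr, so the mainline income levy governs.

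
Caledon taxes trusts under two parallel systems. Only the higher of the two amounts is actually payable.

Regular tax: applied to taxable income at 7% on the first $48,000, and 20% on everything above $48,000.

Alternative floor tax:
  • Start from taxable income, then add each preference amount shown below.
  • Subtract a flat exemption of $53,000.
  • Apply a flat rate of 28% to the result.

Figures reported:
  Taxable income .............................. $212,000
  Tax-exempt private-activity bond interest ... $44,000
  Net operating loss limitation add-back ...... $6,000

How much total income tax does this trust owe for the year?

$58,520

Alternative floor tax:
  Adjusted income: $212,000 + $44,000 + $6,000 = $262,000
  Less exemption $53,000 → base $209,000
  $209,000 × 28% = $58,520

Regular tax:
  $48,000 × 7% = $3,360
  $164,000 × 20% = $32,800
  → $36,160

$58,520 > $36,160, so the alternative floor tax is the binding amount.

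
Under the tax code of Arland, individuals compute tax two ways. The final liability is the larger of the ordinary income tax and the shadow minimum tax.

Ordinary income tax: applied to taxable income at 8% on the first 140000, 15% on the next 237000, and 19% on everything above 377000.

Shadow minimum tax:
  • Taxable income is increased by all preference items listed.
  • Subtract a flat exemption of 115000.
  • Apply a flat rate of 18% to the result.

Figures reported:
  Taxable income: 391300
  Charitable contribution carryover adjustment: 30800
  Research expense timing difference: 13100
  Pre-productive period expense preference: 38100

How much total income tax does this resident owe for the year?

64494

Ordinary income tax:
  140000 × 8% = 11200
  237000 × 15% = 35550
  14300 × 19% = 2717
  → 49467

Shadow minimum tax:
  Adjusted income: 391300 + 30800 + 13100 + 38100 = 473300
  Less exemption 115000 → base 358300
  358300 × 18% = 64494

64494 > 49467, so the shadow minimum tax is the binding amount.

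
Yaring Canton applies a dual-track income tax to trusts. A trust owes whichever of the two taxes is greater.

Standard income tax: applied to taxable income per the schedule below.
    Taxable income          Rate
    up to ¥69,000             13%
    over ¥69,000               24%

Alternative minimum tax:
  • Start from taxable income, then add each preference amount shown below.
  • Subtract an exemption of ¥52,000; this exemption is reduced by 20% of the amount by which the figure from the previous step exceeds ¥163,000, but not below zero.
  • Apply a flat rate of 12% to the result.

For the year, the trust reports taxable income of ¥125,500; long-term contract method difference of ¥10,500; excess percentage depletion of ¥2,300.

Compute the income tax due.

Standard income tax:
  ¥69,000 × 13% = ¥8,970
  ¥56,500 × 24% = ¥13,560
  → ¥22,530

Alternative minimum tax:
  Adjusted income: ¥125,500 + ¥10,500 + ¥2,300 = ¥138,300
  Exemption: ¥138,300 ≤ ¥163,000, so full ¥52,000 applies
  Base: ¥138,300 − ¥52,000 = ¥86,300
  ¥86,300 × 12% = ¥10,356

¥22,530 > ¥10,356, so the standard income tax governs.

¥22,530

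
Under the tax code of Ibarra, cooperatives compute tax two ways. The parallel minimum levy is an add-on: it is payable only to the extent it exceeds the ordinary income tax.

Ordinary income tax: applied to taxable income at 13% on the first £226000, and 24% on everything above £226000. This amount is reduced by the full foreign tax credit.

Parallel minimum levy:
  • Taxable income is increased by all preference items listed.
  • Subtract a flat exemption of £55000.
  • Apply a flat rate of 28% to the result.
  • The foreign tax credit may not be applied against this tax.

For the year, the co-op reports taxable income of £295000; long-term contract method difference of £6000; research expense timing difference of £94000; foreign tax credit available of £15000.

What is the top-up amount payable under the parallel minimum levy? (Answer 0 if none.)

Ordinary income tax:
  £226000 × 13% = £29380
  £69000 × 24% = £16560
  → £45940
  Less foreign tax credit £15000 → £30940

Parallel minimum levy:
  Adjusted income: £295000 + £6000 + £94000 = £395000
  Less exemption £55000 → base £340000
  £340000 × 28% = £95200

Excess of parallel minimum levy over ordinary income tax: £95200 − £30940 = £64260.

£64260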